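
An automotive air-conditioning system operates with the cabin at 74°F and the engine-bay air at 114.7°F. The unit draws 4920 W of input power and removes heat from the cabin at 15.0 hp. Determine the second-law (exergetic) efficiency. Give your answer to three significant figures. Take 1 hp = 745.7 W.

Converting, Q̇_C = 15.00 hp = 11190 W, so COP_actual = Q̇_C/Ẇ = 11190/4920 = 2.273.
In absolute terms T_C = 296.48 K and T_H = 319.09 K, so ΔT = 22.61 K.
COP_Carnot = T_C/ΔT = 296.48/22.61 = 13.11.
η_II = COP_actual/COP_Carnot = 2.273/13.11 = 0.1734.

0.173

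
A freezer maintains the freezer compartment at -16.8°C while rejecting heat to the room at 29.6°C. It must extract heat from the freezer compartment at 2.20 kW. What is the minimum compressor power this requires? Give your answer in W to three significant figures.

398 W

In absolute terms T_C = 256.35 K and T_H = 302.75 K, so ΔT = 46.40 K.
COP_Carnot = T_C/ΔT = 256.35/46.40 = 5.525.
Ẇ_min = Q̇/COP_Carnot = 2.200/5.525 = 0.3982 kW = 398.2 W.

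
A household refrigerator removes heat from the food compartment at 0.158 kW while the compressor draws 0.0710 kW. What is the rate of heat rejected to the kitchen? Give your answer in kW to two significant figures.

For a cyclic device the first law requires Q̇_H = Q̇_C + Ẇ.
Q̇_H = Q̇_C + Ẇ = 0.2290 kW.

0.23 kW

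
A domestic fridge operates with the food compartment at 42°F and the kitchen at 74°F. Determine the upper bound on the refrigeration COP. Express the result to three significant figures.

In absolute terms T_C = 278.71 K and T_H = 296.48 K, so ΔT = 17.78 K.
For a reversible cycle, COP_Carnot = T_C/ΔT = 278.71/17.78 = 15.68.

15.7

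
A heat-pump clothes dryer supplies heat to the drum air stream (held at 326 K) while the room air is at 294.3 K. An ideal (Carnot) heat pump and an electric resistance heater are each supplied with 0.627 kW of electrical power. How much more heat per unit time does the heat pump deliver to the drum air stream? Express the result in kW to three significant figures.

5.82 kW

The reservoir spacing is ΔT = 326 − 294.3 = 31.70 K.
COP_Carnot = T_H/ΔT = 326.00/31.70 = 10.28.
The heat pump delivers Q̇_H = COP × Ẇ = 6.448 kW; the resistance heater delivers Ẇ = 0.6270 kW.
Extra = (COP − 1)·Ẇ = 5.821 kW.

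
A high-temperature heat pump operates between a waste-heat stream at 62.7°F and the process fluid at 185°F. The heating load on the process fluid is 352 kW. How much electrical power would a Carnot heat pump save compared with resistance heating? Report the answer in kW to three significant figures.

In absolute terms T_C = 290.21 K and T_H = 358.15 K, so ΔT = 67.94 K.
COP_Carnot = T_H/ΔT = 358.15/67.94 = 5.271.
Resistance heating needs Ẇ_res = Q̇_H = 352.0 kW; the reversible heat pump needs only Ẇ_hp = Q̇_H/COP = 66.78 kW.
Saving = 352.0 − 66.78 = 285.2 kW.

285 kW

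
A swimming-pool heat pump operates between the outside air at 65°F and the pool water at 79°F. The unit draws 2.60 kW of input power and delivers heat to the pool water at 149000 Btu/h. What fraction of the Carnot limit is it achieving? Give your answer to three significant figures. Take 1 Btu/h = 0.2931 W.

Converting, Q̇_H = 149000 Btu/h = 43.67 kW, so COP_actual = Q̇_H/Ẇ = 43.67/2.600 = 16.80.
In absolute terms T_C = 291.48 K and T_H = 299.26 K, so ΔT = 7.778 K.
COP_Carnot = T_H/ΔT = 299.26/7.778 = 38.48.
η_II = COP_actual/COP_Carnot = 16.80/38.48 = 0.4365.

0.437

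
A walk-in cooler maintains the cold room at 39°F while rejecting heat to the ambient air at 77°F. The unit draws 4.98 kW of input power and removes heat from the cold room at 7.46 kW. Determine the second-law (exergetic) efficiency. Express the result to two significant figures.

COP_actual = Q̇_C/Ẇ = 7.460/4.980 = 1.498.
In absolute terms T_C = 277.04 K and T_H = 298.15 K, so ΔT = 21.11 K.
COP_Carnot = T_C/ΔT = 277.04/21.11 = 13.12.
η_II = COP_actual/COP_Carnot = 1.498/13.12 = 0.1142.

0.11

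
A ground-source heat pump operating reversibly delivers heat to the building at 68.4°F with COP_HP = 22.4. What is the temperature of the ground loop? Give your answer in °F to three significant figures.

44.8 °F

COP_HP = T_H/(T_H − T_C) gives T_H − T_C = T_H/COP.
With T_H = 293.37 K, T_C = 293.37 × (1 − 1/22.4) = 280.28 K.
Converting, 280.28 K = 44.83°F.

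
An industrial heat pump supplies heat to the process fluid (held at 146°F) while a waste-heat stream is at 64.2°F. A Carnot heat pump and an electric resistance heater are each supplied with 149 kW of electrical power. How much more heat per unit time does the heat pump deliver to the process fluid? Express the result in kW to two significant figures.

In absolute terms T_C = 291.04 K and T_H = 336.48 K, so ΔT = 45.44 K.
COP_Carnot = T_H/ΔT = 336.48/45.44 = 7.404.
The heat pump delivers Q̇_H = COP × Ẇ = 1103 kW; the resistance heater delivers Ẇ = 149.0 kW.
Extra = (COP − 1)·Ẇ = 954.2 kW.

950 kW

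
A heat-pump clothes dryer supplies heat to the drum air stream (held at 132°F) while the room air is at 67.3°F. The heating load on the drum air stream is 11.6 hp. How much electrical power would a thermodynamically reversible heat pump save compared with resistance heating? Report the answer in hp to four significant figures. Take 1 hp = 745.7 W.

In absolute terms T_C = 292.76 K and T_H = 328.71 K, so ΔT = 35.94 K.
COP_Carnot = T_H/ΔT = 328.71/35.94 = 9.145.
Resistance heating needs Ẇ_res = Q̇_H = 11.60 hp; the reversible heat pump needs only Ẇ_hp = Q̇_H/COP = 1.268 hp.
Saving = 11.60 − 1.268 = 10.33 hp.

10.33 hp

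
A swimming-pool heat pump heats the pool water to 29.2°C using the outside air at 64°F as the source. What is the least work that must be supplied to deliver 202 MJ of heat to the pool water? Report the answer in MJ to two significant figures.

7.6 MJ

In absolute terms T_C = 290.93 K and T_H = 302.35 K, so ΔT = 11.42 K.
The reversible limit is COP_HP = T_H/ΔT = 26.47, so W_min = Q_H/COP = Q_H·ΔT/T_H.
W_min = 202.0 × 11.42/302.35 = 7.631 MJ.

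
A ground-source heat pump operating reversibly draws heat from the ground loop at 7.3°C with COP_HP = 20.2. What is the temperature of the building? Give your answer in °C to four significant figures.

COP_HP = T_H/(T_H − T_C) rearranges to T_H = COP·T_C/(COP − 1).
With T_C = 280.45 K, T_H = 20.2 × 280.45/19.20 = 295.06 K.
Converting, 295.06 K = 21.91°C.

21.91 °C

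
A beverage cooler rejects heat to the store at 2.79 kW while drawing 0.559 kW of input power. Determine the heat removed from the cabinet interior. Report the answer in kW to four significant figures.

For a cyclic device the first law requires Q̇_H = Q̇_C + Ẇ.
Q̇_C = Q̇_H − Ẇ = 2.231 kW.

2.231 kW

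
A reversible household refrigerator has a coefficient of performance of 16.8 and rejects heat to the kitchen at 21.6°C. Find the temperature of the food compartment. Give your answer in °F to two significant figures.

41 °F

For a Carnot refrigerator COP_R = T_C/(T_H − T_C), so T_C = COP·T_H/(1 + COP).
With T_H = 294.75 K, T_C = 16.8 × 294.75/17.80 = 278.19 K.
Converting, 278.19 K = 41.07°F.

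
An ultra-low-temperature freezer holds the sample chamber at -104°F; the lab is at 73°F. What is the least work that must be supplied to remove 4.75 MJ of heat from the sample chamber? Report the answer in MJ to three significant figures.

2.36 MJ

In absolute terms T_C = 197.59 K and T_H = 295.93 K, so ΔT = 98.33 K.
The reversible limit is COP_R = T_C/ΔT = 2.009, so W_min = Q_C/COP = Q_C·ΔT/T_C.
W_min = 4.750 × 98.33/197.59 = 2.364 MJ.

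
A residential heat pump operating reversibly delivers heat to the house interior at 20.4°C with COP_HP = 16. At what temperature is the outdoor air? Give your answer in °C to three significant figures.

2.05 °C

COP_HP = T_H/(T_H − T_C) gives T_H − T_C = T_H/COP.
With T_H = 293.55 K, T_C = 293.55 × (1 − 1/16) = 275.20 K.
Converting, 275.20 K = 2.05°C.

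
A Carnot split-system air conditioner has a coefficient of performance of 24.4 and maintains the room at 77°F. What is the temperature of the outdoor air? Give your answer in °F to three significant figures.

99.0 °F

COP_R = T_C/(T_H − T_C) gives T_H − T_C = T_C/COP.
With T_C = 298.15 K, T_H = 298.15 × (1 + 1/24.4) = 310.37 K.
Converting, 310.37 K = 98.99°F.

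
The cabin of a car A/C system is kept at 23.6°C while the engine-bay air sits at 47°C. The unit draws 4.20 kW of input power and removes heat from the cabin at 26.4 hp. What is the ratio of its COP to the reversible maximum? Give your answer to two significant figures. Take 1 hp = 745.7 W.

0.37

Converting, Q̇_C = 26.40 hp = 19.69 kW, so COP_actual = Q̇_C/Ẇ = 19.69/4.200 = 4.687.
In absolute terms T_C = 296.75 K and T_H = 320.15 K, so ΔT = 23.40 K.
COP_Carnot = T_C/ΔT = 296.75/23.40 = 12.68.
η_II = COP_actual/COP_Carnot = 4.687/12.68 = 0.3696.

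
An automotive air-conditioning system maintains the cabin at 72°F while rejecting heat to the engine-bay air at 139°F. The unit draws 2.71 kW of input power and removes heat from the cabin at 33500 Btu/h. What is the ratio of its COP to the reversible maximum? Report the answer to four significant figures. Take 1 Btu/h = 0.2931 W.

0.4566

Converting, Q̇_C = 33500 Btu/h = 9.819 kW, so COP_actual = Q̇_C/Ẇ = 9.819/2.710 = 3.623.
In absolute terms T_C = 295.37 K and T_H = 332.59 K, so ΔT = 37.22 K.
COP_Carnot = T_C/ΔT = 295.37/37.22 = 7.935.
η_II = COP_actual/COP_Carnot = 3.623/7.935 = 0.4566.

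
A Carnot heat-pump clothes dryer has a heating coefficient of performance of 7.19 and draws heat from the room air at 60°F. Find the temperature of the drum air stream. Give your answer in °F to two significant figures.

COP_HP = T_H/(T_H − T_C) rearranges to T_H = COP·T_C/(COP − 1).
With T_C = 288.71 K, T_H = 7.19 × 288.71/6.190 = 335.35 K.
Converting, 335.35 K = 143.95°F.

140 °F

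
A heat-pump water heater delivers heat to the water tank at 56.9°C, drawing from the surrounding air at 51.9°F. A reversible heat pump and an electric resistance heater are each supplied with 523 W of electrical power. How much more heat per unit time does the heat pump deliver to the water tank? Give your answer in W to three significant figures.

In absolute terms T_C = 284.21 K and T_H = 330.05 K, so ΔT = 45.84 K.
COP_Carnot = T_H/ΔT = 330.05/45.84 = 7.199.
The heat pump delivers Q̇_H = COP × Ẇ = 3765 W; the resistance heater delivers Ẇ = 523.0 W.
Extra = (COP − 1)·Ẇ = 3242 W.

3240 W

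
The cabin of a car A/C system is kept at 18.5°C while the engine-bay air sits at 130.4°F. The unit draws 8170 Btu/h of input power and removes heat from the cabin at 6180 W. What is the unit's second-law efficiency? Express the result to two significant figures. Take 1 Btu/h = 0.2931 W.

Converting, Q̇_C = 6180 W = 21080 Btu/h, so COP_actual = Q̇_C/Ẇ = 21080/8170 = 2.581.
In absolute terms T_C = 291.65 K and T_H = 327.82 K, so ΔT = 36.17 K.
COP_Carnot = T_C/ΔT = 291.65/36.17 = 8.064.
η_II = COP_actual/COP_Carnot = 2.581/8.064 = 0.3200.

0.32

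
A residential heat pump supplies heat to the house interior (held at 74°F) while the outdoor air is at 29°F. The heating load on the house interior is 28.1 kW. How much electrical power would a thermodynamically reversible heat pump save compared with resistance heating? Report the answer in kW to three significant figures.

25.7 kW

In absolute terms T_C = 271.48 K and T_H = 296.48 K, so ΔT = 25.00 K.
COP_Carnot = T_H/ΔT = 296.48/25.00 = 11.86.
Resistance heating needs Ẇ_res = Q̇_H = 28.10 kW; the reversible heat pump needs only Ẇ_hp = Q̇_H/COP = 2.369 kW.
Saving = 28.10 − 2.369 = 25.73 kW.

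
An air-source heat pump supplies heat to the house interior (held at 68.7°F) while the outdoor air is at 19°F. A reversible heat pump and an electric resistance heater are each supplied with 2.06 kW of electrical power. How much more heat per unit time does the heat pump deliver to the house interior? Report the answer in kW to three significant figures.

In absolute terms T_C = 265.93 K and T_H = 293.54 K, so ΔT = 27.61 K.
COP_Carnot = T_H/ΔT = 293.54/27.61 = 10.63.
The heat pump delivers Q̇_H = COP × Ẇ = 21.90 kW; the resistance heater delivers Ẇ = 2.060 kW.
Extra = (COP − 1)·Ẇ = 19.84 kW.

19.8 kW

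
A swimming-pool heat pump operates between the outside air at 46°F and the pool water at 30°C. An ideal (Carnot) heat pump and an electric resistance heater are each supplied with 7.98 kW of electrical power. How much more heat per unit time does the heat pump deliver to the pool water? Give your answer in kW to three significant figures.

101 kW

In absolute terms T_C = 280.93 K and T_H = 303.15 K, so ΔT = 22.22 K.
COP_Carnot = T_H/ΔT = 303.15/22.22 = 13.64.
The heat pump delivers Q̇_H = COP × Ẇ = 108.9 kW; the resistance heater delivers Ẇ = 7.980 kW.
Extra = (COP − 1)·Ẇ = 100.9 kW.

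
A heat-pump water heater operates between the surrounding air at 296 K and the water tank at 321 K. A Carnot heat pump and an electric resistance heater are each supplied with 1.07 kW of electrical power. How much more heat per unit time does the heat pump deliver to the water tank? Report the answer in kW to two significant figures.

The reservoir spacing is ΔT = 321 − 296 = 25.00 K.
COP_Carnot = T_H/ΔT = 321.00/25.00 = 12.84.
The heat pump delivers Q̇_H = COP × Ẇ = 13.74 kW; the resistance heater delivers Ẇ = 1.070 kW.
Extra = (COP − 1)·Ẇ = 12.67 kW.

13 kW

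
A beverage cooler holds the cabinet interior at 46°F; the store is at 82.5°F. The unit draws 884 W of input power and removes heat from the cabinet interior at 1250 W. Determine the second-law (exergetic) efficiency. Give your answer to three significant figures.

COP_actual = Q̇_C/Ẇ = 1250/884.0 = 1.414.
In absolute terms T_C = 280.93 K and T_H = 301.21 K, so ΔT = 20.28 K.
COP_Carnot = T_C/ΔT = 280.93/20.28 = 13.85.
η_II = COP_actual/COP_Carnot = 1.414/13.85 = 0.1021.

0.102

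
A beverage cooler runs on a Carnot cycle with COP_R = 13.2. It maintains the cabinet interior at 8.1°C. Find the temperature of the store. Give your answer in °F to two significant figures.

COP_R = T_C/(T_H − T_C) gives T_H − T_C = T_C/COP.
With T_C = 281.25 K, T_H = 281.25 × (1 + 1/13.2) = 302.56 K.
Converting, 302.56 K = 84.93°F.

85 °F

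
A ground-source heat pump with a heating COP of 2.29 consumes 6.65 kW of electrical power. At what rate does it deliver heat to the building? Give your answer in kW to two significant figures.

15 kW

Q̇_H = COP_HP × Ẇ = 2.29 × 6.650 = 15.23 kW.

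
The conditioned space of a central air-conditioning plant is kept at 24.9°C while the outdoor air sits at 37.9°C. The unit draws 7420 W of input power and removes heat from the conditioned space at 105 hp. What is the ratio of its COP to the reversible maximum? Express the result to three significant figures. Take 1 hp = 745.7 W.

0.460

Converting, Q̇_C = 105.0 hp = 78300 W, so COP_actual = Q̇_C/Ẇ = 78300/7420 = 10.55.
In absolute terms T_C = 298.05 K and T_H = 311.05 K, so ΔT = 13.00 K.
COP_Carnot = T_C/ΔT = 298.05/13.00 = 22.93.
η_II = COP_actual/COP_Carnot = 10.55/22.93 = 0.4603.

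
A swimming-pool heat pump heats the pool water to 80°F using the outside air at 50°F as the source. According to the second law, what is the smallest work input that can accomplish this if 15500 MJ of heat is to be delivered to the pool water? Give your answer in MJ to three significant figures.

862 MJ

In absolute terms T_C = 283.15 K and T_H = 299.82 K, so ΔT = 16.67 K.
The reversible limit is COP_HP = T_H/ΔT = 17.99, so W_min = Q_H/COP = Q_H·ΔT/T_H.
W_min = 15500 × 16.67/299.82 = 861.6 MJ.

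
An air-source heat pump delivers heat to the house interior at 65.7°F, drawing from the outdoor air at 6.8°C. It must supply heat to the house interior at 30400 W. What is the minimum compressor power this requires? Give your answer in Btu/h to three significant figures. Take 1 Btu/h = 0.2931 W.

4240 Btu/h

In absolute terms T_C = 279.95 K and T_H = 291.87 K, so ΔT = 11.92 K.
COP_Carnot = T_H/ΔT = 291.87/11.92 = 24.48.
Ẇ_min = Q̇/COP_Carnot = 30400/24.48 = 1242 W = 4237 Btu/h.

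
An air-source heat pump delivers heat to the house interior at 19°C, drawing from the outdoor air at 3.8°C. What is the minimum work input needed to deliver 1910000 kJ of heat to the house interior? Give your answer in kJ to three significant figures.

99400 kJ

In absolute terms T_C = 276.95 K and T_H = 292.15 K, so ΔT = 15.20 K.
The reversible limit is COP_HP = T_H/ΔT = 19.22, so W_min = Q_H/COP = Q_H·ΔT/T_H.
W_min = 1910000 × 15.20/292.15 = 99370 kJ.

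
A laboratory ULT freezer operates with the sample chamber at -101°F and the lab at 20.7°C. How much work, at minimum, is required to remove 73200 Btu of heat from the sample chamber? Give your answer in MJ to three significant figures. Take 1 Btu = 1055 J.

36.7 MJ

In absolute terms T_C = 199.26 K and T_H = 293.85 K, so ΔT = 94.59 K.
The reversible limit is COP_R = T_C/ΔT = 2.107, so W_min = Q_C/COP = Q_C·ΔT/T_C.
W_min = 73200 × 94.59/199.26 = 34750 Btu = 36.66 MJ.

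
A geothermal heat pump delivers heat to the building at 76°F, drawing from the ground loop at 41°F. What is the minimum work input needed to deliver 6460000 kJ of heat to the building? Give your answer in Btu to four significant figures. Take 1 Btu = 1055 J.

In absolute terms T_C = 278.15 K and T_H = 297.59 K, so ΔT = 19.44 K.
The reversible limit is COP_HP = T_H/ΔT = 15.30, so W_min = Q_H/COP = Q_H·ΔT/T_H.
W_min = 6460000 × 19.44/297.59 = 422100 kJ = 400100 Btu.

400100 Btu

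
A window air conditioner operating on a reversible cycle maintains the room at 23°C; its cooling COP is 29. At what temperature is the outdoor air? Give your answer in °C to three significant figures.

33.2 °C

COP_R = T_C/(T_H − T_C) gives T_H − T_C = T_C/COP.
With T_C = 296.15 K, T_H = 296.15 × (1 + 1/29) = 306.36 K.
Converting, 306.36 K = 33.21°C.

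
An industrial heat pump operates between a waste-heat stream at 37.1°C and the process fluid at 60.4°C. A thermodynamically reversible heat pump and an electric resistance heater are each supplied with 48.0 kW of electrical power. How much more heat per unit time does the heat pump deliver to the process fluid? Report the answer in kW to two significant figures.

640 kW

In absolute terms T_C = 310.25 K and T_H = 333.55 K, so ΔT = 23.30 K.
COP_Carnot = T_H/ΔT = 333.55/23.30 = 14.32.
The heat pump delivers Q̇_H = COP × Ẇ = 687.1 kW; the resistance heater delivers Ẇ = 48.00 kW.
Extra = (COP − 1)·Ẇ = 639.1 kW.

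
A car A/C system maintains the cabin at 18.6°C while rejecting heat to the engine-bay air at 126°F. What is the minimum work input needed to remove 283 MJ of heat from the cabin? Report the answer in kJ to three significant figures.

In absolute terms T_C = 291.75 K and T_H = 325.37 K, so ΔT = 33.62 K.
The reversible limit is COP_R = T_C/ΔT = 8.677, so W_min = Q_C/COP = Q_C·ΔT/T_C.
W_min = 283.0 × 33.62/291.75 = 32.61 MJ = 32610 kJ.

32600 kJ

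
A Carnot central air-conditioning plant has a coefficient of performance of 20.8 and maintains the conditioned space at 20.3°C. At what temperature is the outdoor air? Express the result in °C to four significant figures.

COP_R = T_C/(T_H − T_C) gives T_H − T_C = T_C/COP.
With T_C = 293.45 K, T_H = 293.45 × (1 + 1/20.8) = 307.56 K.
Converting, 307.56 K = 34.41°C.

34.41 °C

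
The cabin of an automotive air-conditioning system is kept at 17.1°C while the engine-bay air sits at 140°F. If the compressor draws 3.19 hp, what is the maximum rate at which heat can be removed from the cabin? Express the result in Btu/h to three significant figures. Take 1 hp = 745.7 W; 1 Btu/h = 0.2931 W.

In absolute terms T_C = 290.25 K and T_H = 333.15 K, so ΔT = 42.90 K.
COP_Carnot = T_C/ΔT = 290.25/42.90 = 6.766.
Q̇_max = COP_Carnot × Ẇ = 6.766 × 3.190 hp = 21.58 hp = 54910 Btu/h.

54900 Btu/h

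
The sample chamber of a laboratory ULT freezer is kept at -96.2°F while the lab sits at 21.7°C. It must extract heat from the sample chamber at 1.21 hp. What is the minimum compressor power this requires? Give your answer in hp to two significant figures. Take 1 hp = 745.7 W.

0.56 hp

In absolute terms T_C = 201.93 K and T_H = 294.85 K, so ΔT = 92.92 K.
COP_Carnot = T_C/ΔT = 201.93/92.92 = 2.173.
Ẇ_min = Q̇/COP_Carnot = 1.210/2.173 = 0.5568 hp.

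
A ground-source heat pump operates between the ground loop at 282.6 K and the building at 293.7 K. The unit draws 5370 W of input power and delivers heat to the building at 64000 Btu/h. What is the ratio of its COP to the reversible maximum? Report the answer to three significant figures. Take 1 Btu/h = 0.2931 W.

Converting, Q̇_H = 64000 Btu/h = 18760 W, so COP_actual = Q̇_H/Ẇ = 18760/5370 = 3.493.
The reservoir spacing is ΔT = 293.7 − 282.6 = 11.10 K.
COP_Carnot = T_H/ΔT = 293.70/11.10 = 26.46.
η_II = COP_actual/COP_Carnot = 3.493/26.46 = 0.1320.

0.132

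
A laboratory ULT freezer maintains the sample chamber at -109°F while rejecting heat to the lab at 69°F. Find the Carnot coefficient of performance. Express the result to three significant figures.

1.97

In absolute terms T_C = 194.82 K and T_H = 293.71 K, so ΔT = 98.89 K.
For a reversible cycle, COP_Carnot = T_C/ΔT = 194.82/98.89 = 1.970.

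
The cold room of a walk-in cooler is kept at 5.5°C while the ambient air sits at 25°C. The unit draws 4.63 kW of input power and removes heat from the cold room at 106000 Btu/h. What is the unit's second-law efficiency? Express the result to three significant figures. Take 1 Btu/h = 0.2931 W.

0.470

Converting, Q̇_C = 106000 Btu/h = 31.07 kW, so COP_actual = Q̇_C/Ẇ = 31.07/4.630 = 6.710.
In absolute terms T_C = 278.65 K and T_H = 298.15 K, so ΔT = 19.50 K.
COP_Carnot = T_C/ΔT = 278.65/19.50 = 14.29.
η_II = COP_actual/COP_Carnot = 6.710/14.29 = 0.4696.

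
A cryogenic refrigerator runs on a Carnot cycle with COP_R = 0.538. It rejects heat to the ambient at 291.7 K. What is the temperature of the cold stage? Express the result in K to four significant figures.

102.0 K

For a Carnot refrigerator COP_R = T_C/(T_H − T_C), so T_C = COP·T_H/(1 + COP).
With T_H = 291.70 K, T_C = 0.538 × 291.70/1.538 = 102.04 K.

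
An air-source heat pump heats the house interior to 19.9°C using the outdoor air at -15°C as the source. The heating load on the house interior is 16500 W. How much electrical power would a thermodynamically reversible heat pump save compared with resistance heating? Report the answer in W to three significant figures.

In absolute terms T_C = 258.15 K and T_H = 293.05 K, so ΔT = 34.90 K.
COP_Carnot = T_H/ΔT = 293.05/34.90 = 8.397.
Resistance heating needs Ẇ_res = Q̇_H = 16500 W; the reversible heat pump needs only Ẇ_hp = Q̇_H/COP = 1965 W.
Saving = 16500 − 1965 = 14530 W.

14500 W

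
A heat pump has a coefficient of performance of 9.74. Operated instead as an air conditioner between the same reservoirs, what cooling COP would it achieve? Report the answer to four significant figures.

Since Q_H = Q_C + W for any cycle, COP_R = Q_C/W = Q_H/W − 1.
COP_R = 9.74 − 1 = 8.74.

8.740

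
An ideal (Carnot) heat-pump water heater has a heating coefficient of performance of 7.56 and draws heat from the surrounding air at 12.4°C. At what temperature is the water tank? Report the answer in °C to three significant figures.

55.9 °C

COP_HP = T_H/(T_H − T_C) rearranges to T_H = COP·T_C/(COP − 1).
With T_C = 285.55 K, T_H = 7.56 × 285.55/6.560 = 329.08 K.
Converting, 329.08 K = 55.93°C.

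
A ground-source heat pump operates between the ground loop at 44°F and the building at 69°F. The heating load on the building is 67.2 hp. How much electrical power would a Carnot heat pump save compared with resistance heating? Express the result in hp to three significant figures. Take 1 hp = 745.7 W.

64.0 hp

In absolute terms T_C = 279.82 K and T_H = 293.71 K, so ΔT = 13.89 K.
COP_Carnot = T_H/ΔT = 293.71/13.89 = 21.15.
Resistance heating needs Ẇ_res = Q̇_H = 67.20 hp; the reversible heat pump needs only Ẇ_hp = Q̇_H/COP = 3.178 hp.
Saving = 67.20 − 3.178 = 64.02 hp.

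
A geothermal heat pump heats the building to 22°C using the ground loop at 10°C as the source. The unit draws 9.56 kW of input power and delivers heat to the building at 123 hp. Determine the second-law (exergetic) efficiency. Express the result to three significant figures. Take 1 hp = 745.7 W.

Converting, Q̇_H = 123.0 hp = 91.72 kW, so COP_actual = Q̇_H/Ẇ = 91.72/9.560 = 9.594.
In absolute terms T_C = 283.15 K and T_H = 295.15 K, so ΔT = 12.00 K.
COP_Carnot = T_H/ΔT = 295.15/12.00 = 24.60.
η_II = COP_actual/COP_Carnot = 9.594/24.60 = 0.3901.

0.390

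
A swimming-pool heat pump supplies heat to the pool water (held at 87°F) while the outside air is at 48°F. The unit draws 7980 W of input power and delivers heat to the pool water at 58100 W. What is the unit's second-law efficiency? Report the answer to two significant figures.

COP_actual = Q̇_H/Ẇ = 58100/7980 = 7.281.
In absolute terms T_C = 282.04 K and T_H = 303.71 K, so ΔT = 21.67 K.
COP_Carnot = T_H/ΔT = 303.71/21.67 = 14.02.
η_II = COP_actual/COP_Carnot = 7.281/14.02 = 0.5194.

0.52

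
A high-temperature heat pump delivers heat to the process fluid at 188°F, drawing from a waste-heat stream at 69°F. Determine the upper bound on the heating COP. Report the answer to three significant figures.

5.44

In absolute terms T_C = 293.71 K and T_H = 359.82 K, so ΔT = 66.11 K.
For a reversible cycle, COP_Carnot = T_H/ΔT = 359.82/66.11 = 5.443.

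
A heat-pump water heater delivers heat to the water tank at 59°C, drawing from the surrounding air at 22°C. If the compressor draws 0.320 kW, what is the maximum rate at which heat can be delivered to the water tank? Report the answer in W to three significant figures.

In absolute terms T_C = 295.15 K and T_H = 332.15 K, so ΔT = 37.00 K.
COP_Carnot = T_H/ΔT = 332.15/37.00 = 8.977.
Q̇_max = COP_Carnot × Ẇ = 8.977 × 0.3200 kW = 2.873 kW = 2873 W.

2870 W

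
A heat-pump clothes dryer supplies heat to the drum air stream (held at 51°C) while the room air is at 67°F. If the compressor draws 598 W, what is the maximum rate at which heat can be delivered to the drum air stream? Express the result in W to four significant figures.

6143 W

In absolute terms T_C = 292.59 K and T_H = 324.15 K, so ΔT = 31.56 K.
COP_Carnot = T_H/ΔT = 324.15/31.56 = 10.27.
Q̇_max = COP_Carnot × Ẇ = 10.27 × 598.0 W = 6143 W.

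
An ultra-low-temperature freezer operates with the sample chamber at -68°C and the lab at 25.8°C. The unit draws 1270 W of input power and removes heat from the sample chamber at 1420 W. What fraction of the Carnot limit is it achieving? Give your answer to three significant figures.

COP_actual = Q̇_C/Ẇ = 1420/1270 = 1.118.
In absolute terms T_C = 205.15 K and T_H = 298.95 K, so ΔT = 93.80 K.
COP_Carnot = T_C/ΔT = 205.15/93.80 = 2.187.
η_II = COP_actual/COP_Carnot = 1.118/2.187 = 0.5112.

0.511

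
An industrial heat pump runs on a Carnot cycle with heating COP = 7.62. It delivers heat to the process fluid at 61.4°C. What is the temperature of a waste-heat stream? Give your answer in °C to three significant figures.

17.5 °C

COP_HP = T_H/(T_H − T_C) gives T_H − T_C = T_H/COP.
With T_H = 334.55 K, T_C = 334.55 × (1 − 1/7.62) = 290.65 K.
Converting, 290.65 K = 17.50°C.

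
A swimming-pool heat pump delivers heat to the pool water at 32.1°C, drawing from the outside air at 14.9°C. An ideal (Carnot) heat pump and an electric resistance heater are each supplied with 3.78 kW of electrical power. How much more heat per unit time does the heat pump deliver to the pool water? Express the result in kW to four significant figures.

63.30 kW

In absolute terms T_C = 288.05 K and T_H = 305.25 K, so ΔT = 17.20 K.
COP_Carnot = T_H/ΔT = 305.25/17.20 = 17.75.
The heat pump delivers Q̇_H = COP × Ẇ = 67.08 kW; the resistance heater delivers Ẇ = 3.780 kW.
Extra = (COP − 1)·Ẇ = 63.30 kW.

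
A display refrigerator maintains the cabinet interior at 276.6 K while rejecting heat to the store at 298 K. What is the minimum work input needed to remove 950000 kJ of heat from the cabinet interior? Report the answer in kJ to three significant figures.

73500 kJ

The reservoir spacing is ΔT = 298 − 276.6 = 21.40 K.
The reversible limit is COP_R = T_C/ΔT = 12.93, so W_min = Q_C/COP = Q_C·ΔT/T_C.
W_min = 950000 × 21.40/276.60 = 73500 kJ.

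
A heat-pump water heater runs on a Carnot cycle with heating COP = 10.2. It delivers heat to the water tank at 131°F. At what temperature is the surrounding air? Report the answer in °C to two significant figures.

23 °C

COP_HP = T_H/(T_H − T_C) gives T_H − T_C = T_H/COP.
With T_H = 328.15 K, T_C = 328.15 × (1 − 1/10.2) = 295.98 K.
Converting, 295.98 K = 22.83°C.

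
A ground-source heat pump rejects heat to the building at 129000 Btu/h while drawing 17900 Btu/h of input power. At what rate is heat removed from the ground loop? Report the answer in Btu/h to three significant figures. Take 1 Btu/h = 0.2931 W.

For a cyclic device the first law requires Q̇_H = Q̇_C + Ẇ.
Q̇_C = Q̇_H − Ẇ = 111100 Btu/h.

111000 Btu/h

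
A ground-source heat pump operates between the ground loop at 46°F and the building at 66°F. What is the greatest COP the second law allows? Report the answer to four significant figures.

In absolute terms T_C = 280.93 K and T_H = 292.04 K, so ΔT = 11.11 K.
For a reversible cycle, COP_Carnot = T_H/ΔT = 292.04/11.11 = 26.28.

26.28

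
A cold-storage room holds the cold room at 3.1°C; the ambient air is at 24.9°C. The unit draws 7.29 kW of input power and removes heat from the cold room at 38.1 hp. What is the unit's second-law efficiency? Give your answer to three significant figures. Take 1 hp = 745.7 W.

Converting, Q̇_C = 38.10 hp = 28.41 kW, so COP_actual = Q̇_C/Ẇ = 28.41/7.290 = 3.897.
In absolute terms T_C = 276.25 K and T_H = 298.05 K, so ΔT = 21.80 K.
COP_Carnot = T_C/ΔT = 276.25/21.80 = 12.67.
η_II = COP_actual/COP_Carnot = 3.897/12.67 = 0.3076.

0.308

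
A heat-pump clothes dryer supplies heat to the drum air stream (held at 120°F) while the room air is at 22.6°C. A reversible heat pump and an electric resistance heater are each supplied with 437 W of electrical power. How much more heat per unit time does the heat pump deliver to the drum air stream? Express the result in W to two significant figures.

4900 W

In absolute terms T_C = 295.75 K and T_H = 322.04 K, so ΔT = 26.29 K.
COP_Carnot = T_H/ΔT = 322.04/26.29 = 12.25.
The heat pump delivers Q̇_H = COP × Ẇ = 5353 W; the resistance heater delivers Ẇ = 437.0 W.
Extra = (COP − 1)·Ẇ = 4916 W.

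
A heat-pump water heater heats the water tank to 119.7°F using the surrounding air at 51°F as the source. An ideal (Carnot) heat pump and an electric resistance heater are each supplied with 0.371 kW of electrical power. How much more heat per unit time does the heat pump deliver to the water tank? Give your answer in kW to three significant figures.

2.76 kW

In absolute terms T_C = 283.71 K and T_H = 321.87 K, so ΔT = 38.17 K.
COP_Carnot = T_H/ΔT = 321.87/38.17 = 8.433.
The heat pump delivers Q̇_H = COP × Ẇ = 3.129 kW; the resistance heater delivers Ẇ = 0.3710 kW.
Extra = (COP − 1)·Ẇ = 2.758 kW.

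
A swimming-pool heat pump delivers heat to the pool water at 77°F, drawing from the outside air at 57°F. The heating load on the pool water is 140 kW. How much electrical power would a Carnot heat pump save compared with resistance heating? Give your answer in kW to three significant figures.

In absolute terms T_C = 287.04 K and T_H = 298.15 K, so ΔT = 11.11 K.
COP_Carnot = T_H/ΔT = 298.15/11.11 = 26.83.
Resistance heating needs Ẇ_res = Q̇_H = 140.0 kW; the reversible heat pump needs only Ẇ_hp = Q̇_H/COP = 5.217 kW.
Saving = 140.0 − 5.217 = 134.8 kW.

135 kW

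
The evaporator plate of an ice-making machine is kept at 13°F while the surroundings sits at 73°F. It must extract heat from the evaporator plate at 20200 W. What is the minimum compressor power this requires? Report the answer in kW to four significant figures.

2.564 kW

In absolute terms T_C = 262.59 K and T_H = 295.93 K, so ΔT = 33.33 K.
COP_Carnot = T_C/ΔT = 262.59/33.33 = 7.878.
Ẇ_min = Q̇/COP_Carnot = 20200/7.878 = 2564 W = 2.564 kW.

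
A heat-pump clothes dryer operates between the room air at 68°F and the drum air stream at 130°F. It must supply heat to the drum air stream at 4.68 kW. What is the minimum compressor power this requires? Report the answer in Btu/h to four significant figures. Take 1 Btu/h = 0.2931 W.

In absolute terms T_C = 293.15 K and T_H = 327.59 K, so ΔT = 34.44 K.
COP_Carnot = T_H/ΔT = 327.59/34.44 = 9.511.
Ẇ_min = Q̇/COP_Carnot = 4.680/9.511 = 0.4921 kW = 1679 Btu/h.

1679 Btu/h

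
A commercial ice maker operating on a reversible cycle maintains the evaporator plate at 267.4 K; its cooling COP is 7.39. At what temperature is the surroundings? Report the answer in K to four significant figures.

COP_R = T_C/(T_H − T_C) gives T_H − T_C = T_C/COP.
With T_C = 267.40 K, T_H = 267.40 × (1 + 1/7.39) = 303.58 K.

303.6 K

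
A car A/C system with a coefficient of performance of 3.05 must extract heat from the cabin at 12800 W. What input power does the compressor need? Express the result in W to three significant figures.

Ẇ = Q̇_C/COP = 12800/3.05 = 4197 W.

4200 W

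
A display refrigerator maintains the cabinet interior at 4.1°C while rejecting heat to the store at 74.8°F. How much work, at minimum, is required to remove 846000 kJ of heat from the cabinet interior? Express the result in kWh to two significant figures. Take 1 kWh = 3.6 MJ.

17 kWh

In absolute terms T_C = 277.25 K and T_H = 296.93 K, so ΔT = 19.68 K.
The reversible limit is COP_R = T_C/ΔT = 14.09, so W_min = Q_C/COP = Q_C·ΔT/T_C.
W_min = 846000 × 19.68/277.25 = 60040 kJ = 16.68 kWh.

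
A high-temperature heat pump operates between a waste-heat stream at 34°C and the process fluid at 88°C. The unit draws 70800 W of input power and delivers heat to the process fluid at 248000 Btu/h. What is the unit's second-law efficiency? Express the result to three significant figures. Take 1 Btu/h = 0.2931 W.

0.154

Converting, Q̇_H = 248000 Btu/h = 72690 W, so COP_actual = Q̇_H/Ẇ = 72690/70800 = 1.027.
In absolute terms T_C = 307.15 K and T_H = 361.15 K, so ΔT = 54.00 K.
COP_Carnot = T_H/ΔT = 361.15/54.00 = 6.688.
η_II = COP_actual/COP_Carnot = 1.027/6.688 = 0.1535.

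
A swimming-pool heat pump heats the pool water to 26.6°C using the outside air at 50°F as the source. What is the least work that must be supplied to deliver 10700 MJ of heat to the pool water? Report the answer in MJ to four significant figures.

592.6 MJ

In absolute terms T_C = 283.15 K and T_H = 299.75 K, so ΔT = 16.60 K.
The reversible limit is COP_HP = T_H/ΔT = 18.06, so W_min = Q_H/COP = Q_H·ΔT/T_H.
W_min = 10700 × 16.60/299.75 = 592.6 MJ.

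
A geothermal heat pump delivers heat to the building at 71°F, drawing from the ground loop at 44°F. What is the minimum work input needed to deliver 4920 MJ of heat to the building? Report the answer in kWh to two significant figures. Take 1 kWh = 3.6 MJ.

In absolute terms T_C = 279.82 K and T_H = 294.82 K, so ΔT = 15.00 K.
The reversible limit is COP_HP = T_H/ΔT = 19.65, so W_min = Q_H/COP = Q_H·ΔT/T_H.
W_min = 4920 × 15.00/294.82 = 250.3 MJ = 69.53 kWh.

70 kWh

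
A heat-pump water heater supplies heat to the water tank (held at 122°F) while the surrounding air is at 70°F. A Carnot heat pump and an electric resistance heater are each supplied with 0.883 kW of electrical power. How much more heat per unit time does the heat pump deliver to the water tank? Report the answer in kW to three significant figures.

8.99 kW

In absolute terms T_C = 294.26 K and T_H = 323.15 K, so ΔT = 28.89 K.
COP_Carnot = T_H/ΔT = 323.15/28.89 = 11.19.
The heat pump delivers Q̇_H = COP × Ẇ = 9.877 kW; the resistance heater delivers Ẇ = 0.8830 kW.
Extra = (COP − 1)·Ẇ = 8.994 kW.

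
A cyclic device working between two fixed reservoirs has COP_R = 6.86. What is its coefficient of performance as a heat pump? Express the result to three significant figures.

The first law on one cycle gives Q_H = Q_C + W, so Q_H/W = Q_C/W + 1.
COP_HP = COP_R + 1 = 6.86 + 1 = 7.86.

7.86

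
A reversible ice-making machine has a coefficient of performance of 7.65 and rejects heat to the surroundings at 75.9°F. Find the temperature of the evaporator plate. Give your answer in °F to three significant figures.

14.0 °F

For a Carnot refrigerator COP_R = T_C/(T_H − T_C), so T_C = COP·T_H/(1 + COP).
With T_H = 297.54 K, T_C = 7.65 × 297.54/8.650 = 263.14 K.
Converting, 263.14 K = 13.98°F.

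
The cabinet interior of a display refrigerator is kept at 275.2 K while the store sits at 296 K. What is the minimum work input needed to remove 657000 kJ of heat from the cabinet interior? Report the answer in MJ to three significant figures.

The reservoir spacing is ΔT = 296 − 275.2 = 20.80 K.
The reversible limit is COP_R = T_C/ΔT = 13.23, so W_min = Q_C/COP = Q_C·ΔT/T_C.
W_min = 657000 × 20.80/275.20 = 49660 kJ = 49.66 MJ.

49.7 MJ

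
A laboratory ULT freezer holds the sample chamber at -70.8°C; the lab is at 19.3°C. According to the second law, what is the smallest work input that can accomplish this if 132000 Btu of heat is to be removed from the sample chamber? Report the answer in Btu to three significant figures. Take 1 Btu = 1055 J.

58800 Btu

In absolute terms T_C = 202.35 K and T_H = 292.45 K, so ΔT = 90.10 K.
The reversible limit is COP_R = T_C/ΔT = 2.246, so W_min = Q_C/COP = Q_C·ΔT/T_C.
W_min = 132000 × 90.10/202.35 = 58780 Btu.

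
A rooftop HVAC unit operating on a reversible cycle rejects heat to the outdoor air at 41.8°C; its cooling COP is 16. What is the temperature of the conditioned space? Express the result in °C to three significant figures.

For a Carnot refrigerator COP_R = T_C/(T_H − T_C), so T_C = COP·T_H/(1 + COP).
With T_H = 314.95 K, T_C = 16 × 314.95/17.00 = 296.42 K.
Converting, 296.42 K = 23.27°C.

23.3 °C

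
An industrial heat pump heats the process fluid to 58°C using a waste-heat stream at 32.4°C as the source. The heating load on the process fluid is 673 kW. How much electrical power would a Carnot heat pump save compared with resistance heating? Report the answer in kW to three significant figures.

621 kW

In absolute terms T_C = 305.55 K and T_H = 331.15 K, so ΔT = 25.60 K.
COP_Carnot = T_H/ΔT = 331.15/25.60 = 12.94.
Resistance heating needs Ẇ_res = Q̇_H = 673.0 kW; the reversible heat pump needs only Ẇ_hp = Q̇_H/COP = 52.03 kW.
Saving = 673.0 − 52.03 = 621.0 kW.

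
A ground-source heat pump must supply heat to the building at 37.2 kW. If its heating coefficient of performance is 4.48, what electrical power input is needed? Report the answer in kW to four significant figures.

Ẇ = Q̇_H/COP_HP = 37.20/4.48 = 8.304 kW.

8.304 kW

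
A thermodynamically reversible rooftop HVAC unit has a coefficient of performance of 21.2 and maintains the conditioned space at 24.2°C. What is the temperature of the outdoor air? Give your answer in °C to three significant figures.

COP_R = T_C/(T_H − T_C) gives T_H − T_C = T_C/COP.
With T_C = 297.35 K, T_H = 297.35 × (1 + 1/21.2) = 311.38 K.
Converting, 311.38 K = 38.23°C.

38.2 °C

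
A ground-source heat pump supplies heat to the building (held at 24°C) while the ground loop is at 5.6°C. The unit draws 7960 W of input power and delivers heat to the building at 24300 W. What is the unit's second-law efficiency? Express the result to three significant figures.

0.189

COP_actual = Q̇_H/Ẇ = 24300/7960 = 3.053.
In absolute terms T_C = 278.75 K and T_H = 297.15 K, so ΔT = 18.40 K.
COP_Carnot = T_H/ΔT = 297.15/18.40 = 16.15.
η_II = COP_actual/COP_Carnot = 3.053/16.15 = 0.1890.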